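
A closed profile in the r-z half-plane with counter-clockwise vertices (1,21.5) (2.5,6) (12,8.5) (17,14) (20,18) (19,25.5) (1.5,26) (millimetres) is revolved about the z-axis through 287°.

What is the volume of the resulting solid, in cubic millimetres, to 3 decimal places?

Volume = 13901.073 mm³

Profile (r,z), 7 vertices: (1,21.5) (2.5,6) (12,8.5) (17,14) (20,18) (19,25.5) (1.5,26)
edge 0: (1,21.5)→(2.5,6)  cross = 1·6 − 2.5·21.5 = -47.7500; (r_i+r_j)·cross = 3.5·-47.7500 = -167.1250
edge 1: (2.5,6)→(12,8.5)  cross = 2.5·8.5 − 12·6 = -50.7500; (r_i+r_j)·cross = 14.5·-50.7500 = -735.8750
edge 2: (12,8.5)→(17,14)  cross = 12·14 − 17·8.5 = 23.5000; (r_i+r_j)·cross = 29·23.5000 = 681.5000
edge 3: (17,14)→(20,18)  cross = 17·18 − 20·14 = 26.0000; (r_i+r_j)·cross = 37·26.0000 = 962.0000
edge 4: (20,18)→(19,25.5)  cross = 20·25.5 − 19·18 = 168.0000; (r_i+r_j)·cross = 39·168.0000 = 6552.0000
edge 5: (19,25.5)→(1.5,26)  cross = 19·26 − 1.5·25.5 = 455.7500; (r_i+r_j)·cross = 20.5·455.7500 = 9342.8750
edge 6: (1.5,26)→(1,21.5)  cross = 1.5·21.5 − 1·26 = 6.2500; (r_i+r_j)·cross = 2.5·6.2500 = 15.6250
Σcross = 581.0000 → A = |Σcross|/2 = 290.5000 mm²
Σ(r_i+r_j)·cross = 16651.0000 → first moment M = |Σ|/6 = 2775.1667
R_c = M/A = 2775.1667/290.5000 = 9.5531 mm
θ = 287° = 5.009095 rad
V = θ·R_c·A = 5.009095·9.5531·290.5000 = 13901.073 mm³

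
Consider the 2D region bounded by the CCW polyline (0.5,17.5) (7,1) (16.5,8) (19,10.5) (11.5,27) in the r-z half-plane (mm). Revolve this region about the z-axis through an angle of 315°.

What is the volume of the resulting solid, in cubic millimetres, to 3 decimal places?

Profile (r,z), 5 vertices: (0.5,17.5) (7,1) (16.5,8) (19,10.5) (11.5,27)
edge 0: (0.5,17.5)→(7,1)  cross = 0.5·1 − 7·17.5 = -122.0000; (r_i+r_j)·cross = 7.5·-122.0000 = -915.0000
edge 1: (7,1)→(16.5,8)  cross = 7·8 − 16.5·1 = 39.5000; (r_i+r_j)·cross = 23.5·39.5000 = 928.2500
edge 2: (16.5,8)→(19,10.5)  cross = 16.5·10.5 − 19·8 = 21.2500; (r_i+r_j)·cross = 35.5·21.2500 = 754.3750
edge 3: (19,10.5)→(11.5,27)  cross = 19·27 − 11.5·10.5 = 392.2500; (r_i+r_j)·cross = 30.5·392.2500 = 11963.6250
edge 4: (11.5,27)→(0.5,17.5)  cross = 11.5·17.5 − 0.5·27 = 187.7500; (r_i+r_j)·cross = 12·187.7500 = 2253.0000
Σcross = 518.7500 → A = |Σcross|/2 = 259.3750 mm²
Σ(r_i+r_j)·cross = 14984.2500 → first moment M = |Σ|/6 = 2497.3750
R_c = M/A = 2497.3750/259.3750 = 9.6284 mm
θ = 315° = 5.497787 rad
V = θ·R_c·A = 5.497787·9.6284·259.3750 = 13730.036 mm³

Volume = 13730.036 mm³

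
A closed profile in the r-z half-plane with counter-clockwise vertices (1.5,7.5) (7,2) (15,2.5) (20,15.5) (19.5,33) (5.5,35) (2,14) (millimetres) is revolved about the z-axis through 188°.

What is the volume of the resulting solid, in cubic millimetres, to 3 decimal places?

Profile (r,z), 7 vertices: (1.5,7.5) (7,2) (15,2.5) (20,15.5) (19.5,33) (5.5,35) (2,14)
edge 0: (1.5,7.5)→(7,2)  cross = 1.5·2 − 7·7.5 = -49.5000; (r_i+r_j)·cross = 8.5·-49.5000 = -420.7500
edge 1: (7,2)→(15,2.5)  cross = 7·2.5 − 15·2 = -12.5000; (r_i+r_j)·cross = 22·-12.5000 = -275.0000
edge 2: (15,2.5)→(20,15.5)  cross = 15·15.5 − 20·2.5 = 182.5000; (r_i+r_j)·cross = 35·182.5000 = 6387.5000
edge 3: (20,15.5)→(19.5,33)  cross = 20·33 − 19.5·15.5 = 357.7500; (r_i+r_j)·cross = 39.5·357.7500 = 14131.1250
edge 4: (19.5,33)→(5.5,35)  cross = 19.5·35 − 5.5·33 = 501.0000; (r_i+r_j)·cross = 25·501.0000 = 12525.0000
edge 5: (5.5,35)→(2,14)  cross = 5.5·14 − 2·35 = 7.0000; (r_i+r_j)·cross = 7.5·7.0000 = 52.5000
edge 6: (2,14)→(1.5,7.5)  cross = 2·7.5 − 1.5·14 = -6.0000; (r_i+r_j)·cross = 3.5·-6.0000 = -21.0000
Σcross = 980.2500 → A = |Σcross|/2 = 490.1250 mm²
Σ(r_i+r_j)·cross = 32379.3750 → first moment M = |Σ|/6 = 5396.5625
R_c = M/A = 5396.5625/490.1250 = 11.0106 mm
θ = 188° = 3.281219 rad
V = θ·R_c·A = 3.281219·11.0106·490.1250 = 17707.303 mm³

Volume = 17707.303 mm³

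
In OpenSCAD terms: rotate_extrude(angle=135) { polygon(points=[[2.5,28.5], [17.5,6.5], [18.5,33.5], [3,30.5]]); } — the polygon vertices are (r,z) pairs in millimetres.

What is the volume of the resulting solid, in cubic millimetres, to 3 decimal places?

Volume = 6733.808 mm³

Profile (r,z), 4 vertices: (2.5,28.5) (17.5,6.5) (18.5,33.5) (3,30.5)
edge 0: (2.5,28.5)→(17.5,6.5)  cross = 2.5·6.5 − 17.5·28.5 = -482.5000; (r_i+r_j)·cross = 20·-482.5000 = -9650.0000
edge 1: (17.5,6.5)→(18.5,33.5)  cross = 17.5·33.5 − 18.5·6.5 = 466.0000; (r_i+r_j)·cross = 36·466.0000 = 16776.0000
edge 2: (18.5,33.5)→(3,30.5)  cross = 18.5·30.5 − 3·33.5 = 463.7500; (r_i+r_j)·cross = 21.5·463.7500 = 9970.6250
edge 3: (3,30.5)→(2.5,28.5)  cross = 3·28.5 − 2.5·30.5 = 9.2500; (r_i+r_j)·cross = 5.5·9.2500 = 50.8750
Σcross = 456.5000 → A = |Σcross|/2 = 228.2500 mm²
Σ(r_i+r_j)·cross = 17147.5000 → first moment M = |Σ|/6 = 2857.9167
R_c = M/A = 2857.9167/228.2500 = 12.5210 mm
θ = 135° = 2.356194 rad
V = θ·R_c·A = 2.356194·12.5210·228.2500 = 6733.808 mm³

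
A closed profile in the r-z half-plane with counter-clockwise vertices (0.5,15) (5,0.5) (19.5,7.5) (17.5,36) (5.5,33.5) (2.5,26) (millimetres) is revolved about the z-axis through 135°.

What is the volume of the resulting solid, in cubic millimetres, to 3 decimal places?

Profile (r,z), 6 vertices: (0.5,15) (5,0.5) (19.5,7.5) (17.5,36) (5.5,33.5) (2.5,26)
edge 0: (0.5,15)→(5,0.5)  cross = 0.5·0.5 − 5·15 = -74.7500; (r_i+r_j)·cross = 5.5·-74.7500 = -411.1250
edge 1: (5,0.5)→(19.5,7.5)  cross = 5·7.5 − 19.5·0.5 = 27.7500; (r_i+r_j)·cross = 24.5·27.7500 = 679.8750
edge 2: (19.5,7.5)→(17.5,36)  cross = 19.5·36 − 17.5·7.5 = 570.7500; (r_i+r_j)·cross = 37·570.7500 = 21117.7500
edge 3: (17.5,36)→(5.5,33.5)  cross = 17.5·33.5 − 5.5·36 = 388.2500; (r_i+r_j)·cross = 23·388.2500 = 8929.7500
edge 4: (5.5,33.5)→(2.5,26)  cross = 5.5·26 − 2.5·33.5 = 59.2500; (r_i+r_j)·cross = 8·59.2500 = 474.0000
edge 5: (2.5,26)→(0.5,15)  cross = 2.5·15 − 0.5·26 = 24.5000; (r_i+r_j)·cross = 3·24.5000 = 73.5000
Σcross = 995.7500 → A = |Σcross|/2 = 497.8750 mm²
Σ(r_i+r_j)·cross = 30863.7500 → first moment M = |Σ|/6 = 5143.9583
R_c = M/A = 5143.9583/497.8750 = 10.3318 mm
θ = 135° = 2.356194 rad
V = θ·R_c·A = 2.356194·10.3318·497.8750 = 12120.166 mm³

Volume = 12120.166 mm³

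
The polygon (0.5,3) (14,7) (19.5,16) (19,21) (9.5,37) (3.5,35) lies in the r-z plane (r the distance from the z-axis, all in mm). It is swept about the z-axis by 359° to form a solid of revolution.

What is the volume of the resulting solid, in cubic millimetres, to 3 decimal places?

Profile (r,z), 6 vertices: (0.5,3) (14,7) (19.5,16) (19,21) (9.5,37) (3.5,35)
edge 0: (0.5,3)→(14,7)  cross = 0.5·7 − 14·3 = -38.5000; (r_i+r_j)·cross = 14.5·-38.5000 = -558.2500
edge 1: (14,7)→(19.5,16)  cross = 14·16 − 19.5·7 = 87.5000; (r_i+r_j)·cross = 33.5·87.5000 = 2931.2500
edge 2: (19.5,16)→(19,21)  cross = 19.5·21 − 19·16 = 105.5000; (r_i+r_j)·cross = 38.5·105.5000 = 4061.7500
edge 3: (19,21)→(9.5,37)  cross = 19·37 − 9.5·21 = 503.5000; (r_i+r_j)·cross = 28.5·503.5000 = 14349.7500
edge 4: (9.5,37)→(3.5,35)  cross = 9.5·35 − 3.5·37 = 203.0000; (r_i+r_j)·cross = 13·203.0000 = 2639.0000
edge 5: (3.5,35)→(0.5,3)  cross = 3.5·3 − 0.5·35 = -7.0000; (r_i+r_j)·cross = 4·-7.0000 = -28.0000
Σcross = 854.0000 → A = |Σcross|/2 = 427.0000 mm²
Σ(r_i+r_j)·cross = 23395.5000 → first moment M = |Σ|/6 = 3899.2500
R_c = M/A = 3899.2500/427.0000 = 9.1317 mm
θ = 359° = 6.265732 rad
V = θ·R_c·A = 6.265732·9.1317·427.0000 = 24431.656 mm³

Volume = 24431.656 mm³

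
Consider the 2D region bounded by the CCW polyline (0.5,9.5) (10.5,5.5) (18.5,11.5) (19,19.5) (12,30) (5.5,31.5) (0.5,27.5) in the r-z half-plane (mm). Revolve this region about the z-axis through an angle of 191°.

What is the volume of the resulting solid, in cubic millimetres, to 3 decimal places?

Profile (r,z), 7 vertices: (0.5,9.5) (10.5,5.5) (18.5,11.5) (19,19.5) (12,30) (5.5,31.5) (0.5,27.5)
edge 0: (0.5,9.5)→(10.5,5.5)  cross = 0.5·5.5 − 10.5·9.5 = -97.0000; (r_i+r_j)·cross = 11·-97.0000 = -1067.0000
edge 1: (10.5,5.5)→(18.5,11.5)  cross = 10.5·11.5 − 18.5·5.5 = 19.0000; (r_i+r_j)·cross = 29·19.0000 = 551.0000
edge 2: (18.5,11.5)→(19,19.5)  cross = 18.5·19.5 − 19·11.5 = 142.2500; (r_i+r_j)·cross = 37.5·142.2500 = 5334.3750
edge 3: (19,19.5)→(12,30)  cross = 19·30 − 12·19.5 = 336.0000; (r_i+r_j)·cross = 31·336.0000 = 10416.0000
edge 4: (12,30)→(5.5,31.5)  cross = 12·31.5 − 5.5·30 = 213.0000; (r_i+r_j)·cross = 17.5·213.0000 = 3727.5000
edge 5: (5.5,31.5)→(0.5,27.5)  cross = 5.5·27.5 − 0.5·31.5 = 135.5000; (r_i+r_j)·cross = 6·135.5000 = 813.0000
edge 6: (0.5,27.5)→(0.5,9.5)  cross = 0.5·9.5 − 0.5·27.5 = -9.0000; (r_i+r_j)·cross = 1·-9.0000 = -9.0000
Σcross = 739.7500 → A = |Σcross|/2 = 369.8750 mm²
Σ(r_i+r_j)·cross = 19765.8750 → first moment M = |Σ|/6 = 3294.3125
R_c = M/A = 3294.3125/369.8750 = 8.9066 mm
θ = 191° = 3.333579 rad
V = θ·R_c·A = 3.333579·8.9066·369.8750 = 10981.851 mm³

Volume = 10981.851 mm³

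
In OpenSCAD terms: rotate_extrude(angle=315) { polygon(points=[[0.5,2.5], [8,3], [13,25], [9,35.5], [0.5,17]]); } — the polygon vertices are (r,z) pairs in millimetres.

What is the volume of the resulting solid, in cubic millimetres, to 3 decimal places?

Volume = 8892.098 mm³

Profile (r,z), 5 vertices: (0.5,2.5) (8,3) (13,25) (9,35.5) (0.5,17)
edge 0: (0.5,2.5)→(8,3)  cross = 0.5·3 − 8·2.5 = -18.5000; (r_i+r_j)·cross = 8.5·-18.5000 = -157.2500
edge 1: (8,3)→(13,25)  cross = 8·25 − 13·3 = 161.0000; (r_i+r_j)·cross = 21·161.0000 = 3381.0000
edge 2: (13,25)→(9,35.5)  cross = 13·35.5 − 9·25 = 236.5000; (r_i+r_j)·cross = 22·236.5000 = 5203.0000
edge 3: (9,35.5)→(0.5,17)  cross = 9·17 − 0.5·35.5 = 135.2500; (r_i+r_j)·cross = 9.5·135.2500 = 1284.8750
edge 4: (0.5,17)→(0.5,2.5)  cross = 0.5·2.5 − 0.5·17 = -7.2500; (r_i+r_j)·cross = 1·-7.2500 = -7.2500
Σcross = 507.0000 → A = |Σcross|/2 = 253.5000 mm²
Σ(r_i+r_j)·cross = 9704.3750 → first moment M = |Σ|/6 = 1617.3958
R_c = M/A = 1617.3958/253.5000 = 6.3803 mm
θ = 315° = 5.497787 rad
V = θ·R_c·A = 5.497787·6.3803·253.5000 = 8892.098 mm³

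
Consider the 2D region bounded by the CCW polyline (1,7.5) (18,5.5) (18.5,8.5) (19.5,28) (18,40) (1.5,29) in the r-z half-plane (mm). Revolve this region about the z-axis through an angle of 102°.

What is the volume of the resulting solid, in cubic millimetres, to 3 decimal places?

Profile (r,z), 6 vertices: (1,7.5) (18,5.5) (18.5,8.5) (19.5,28) (18,40) (1.5,29)
edge 0: (1,7.5)→(18,5.5)  cross = 1·5.5 − 18·7.5 = -129.5000; (r_i+r_j)·cross = 19·-129.5000 = -2460.5000
edge 1: (18,5.5)→(18.5,8.5)  cross = 18·8.5 − 18.5·5.5 = 51.2500; (r_i+r_j)·cross = 36.5·51.2500 = 1870.6250
edge 2: (18.5,8.5)→(19.5,28)  cross = 18.5·28 − 19.5·8.5 = 352.2500; (r_i+r_j)·cross = 38·352.2500 = 13385.5000
edge 3: (19.5,28)→(18,40)  cross = 19.5·40 − 18·28 = 276.0000; (r_i+r_j)·cross = 37.5·276.0000 = 10350.0000
edge 4: (18,40)→(1.5,29)  cross = 18·29 − 1.5·40 = 462.0000; (r_i+r_j)·cross = 19.5·462.0000 = 9009.0000
edge 5: (1.5,29)→(1,7.5)  cross = 1.5·7.5 − 1·29 = -17.7500; (r_i+r_j)·cross = 2.5·-17.7500 = -44.3750
Σcross = 994.2500 → A = |Σcross|/2 = 497.1250 mm²
Σ(r_i+r_j)·cross = 32110.2500 → first moment M = |Σ|/6 = 5351.7083
R_c = M/A = 5351.7083/497.1250 = 10.7653 mm
θ = 102° = 1.780236 rad
V = θ·R_c·A = 1.780236·10.7653·497.1250 = 9527.303 mm³

Volume = 9527.303 mm³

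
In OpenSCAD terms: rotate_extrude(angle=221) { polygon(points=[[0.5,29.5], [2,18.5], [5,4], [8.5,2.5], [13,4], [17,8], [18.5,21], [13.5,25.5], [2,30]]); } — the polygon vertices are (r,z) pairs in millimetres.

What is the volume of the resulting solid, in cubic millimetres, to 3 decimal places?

Volume = 12308.656 mm³

Profile (r,z), 9 vertices: (0.5,29.5) (2,18.5) (5,4) (8.5,2.5) (13,4) (17,8) (18.5,21) (13.5,25.5) (2,30)
edge 0: (0.5,29.5)→(2,18.5)  cross = 0.5·18.5 − 2·29.5 = -49.7500; (r_i+r_j)·cross = 2.5·-49.7500 = -124.3750
edge 1: (2,18.5)→(5,4)  cross = 2·4 − 5·18.5 = -84.5000; (r_i+r_j)·cross = 7·-84.5000 = -591.5000
edge 2: (5,4)→(8.5,2.5)  cross = 5·2.5 − 8.5·4 = -21.5000; (r_i+r_j)·cross = 13.5·-21.5000 = -290.2500
edge 3: (8.5,2.5)→(13,4)  cross = 8.5·4 − 13·2.5 = 1.5000; (r_i+r_j)·cross = 21.5·1.5000 = 32.2500
edge 4: (13,4)→(17,8)  cross = 13·8 − 17·4 = 36.0000; (r_i+r_j)·cross = 30·36.0000 = 1080.0000
edge 5: (17,8)→(18.5,21)  cross = 17·21 − 18.5·8 = 209.0000; (r_i+r_j)·cross = 35.5·209.0000 = 7419.5000
edge 6: (18.5,21)→(13.5,25.5)  cross = 18.5·25.5 − 13.5·21 = 188.2500; (r_i+r_j)·cross = 32·188.2500 = 6024.0000
edge 7: (13.5,25.5)→(2,30)  cross = 13.5·30 − 2·25.5 = 354.0000; (r_i+r_j)·cross = 15.5·354.0000 = 5487.0000
edge 8: (2,30)→(0.5,29.5)  cross = 2·29.5 − 0.5·30 = 44.0000; (r_i+r_j)·cross = 2.5·44.0000 = 110.0000
Σcross = 677.0000 → A = |Σcross|/2 = 338.5000 mm²
Σ(r_i+r_j)·cross = 19146.6250 → first moment M = |Σ|/6 = 3191.1042
R_c = M/A = 3191.1042/338.5000 = 9.4272 mm
θ = 221° = 3.857178 rad
V = θ·R_c·A = 3.857178·9.4272·338.5000 = 12308.656 mm³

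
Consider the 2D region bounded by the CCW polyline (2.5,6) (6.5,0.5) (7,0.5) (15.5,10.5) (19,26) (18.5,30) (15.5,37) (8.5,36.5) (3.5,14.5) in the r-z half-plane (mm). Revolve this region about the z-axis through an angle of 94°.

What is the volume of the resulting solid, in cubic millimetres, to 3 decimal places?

Volume = 6792.670 mm³

Profile (r,z), 9 vertices: (2.5,6) (6.5,0.5) (7,0.5) (15.5,10.5) (19,26) (18.5,30) (15.5,37) (8.5,36.5) (3.5,14.5)
edge 0: (2.5,6)→(6.5,0.5)  cross = 2.5·0.5 − 6.5·6 = -37.7500; (r_i+r_j)·cross = 9·-37.7500 = -339.7500
edge 1: (6.5,0.5)→(7,0.5)  cross = 6.5·0.5 − 7·0.5 = -0.2500; (r_i+r_j)·cross = 13.5·-0.2500 = -3.3750
edge 2: (7,0.5)→(15.5,10.5)  cross = 7·10.5 − 15.5·0.5 = 65.7500; (r_i+r_j)·cross = 22.5·65.7500 = 1479.3750
edge 3: (15.5,10.5)→(19,26)  cross = 15.5·26 − 19·10.5 = 203.5000; (r_i+r_j)·cross = 34.5·203.5000 = 7020.7500
edge 4: (19,26)→(18.5,30)  cross = 19·30 − 18.5·26 = 89.0000; (r_i+r_j)·cross = 37.5·89.0000 = 3337.5000
edge 5: (18.5,30)→(15.5,37)  cross = 18.5·37 − 15.5·30 = 219.5000; (r_i+r_j)·cross = 34·219.5000 = 7463.0000
edge 6: (15.5,37)→(8.5,36.5)  cross = 15.5·36.5 − 8.5·37 = 251.2500; (r_i+r_j)·cross = 24·251.2500 = 6030.0000
edge 7: (8.5,36.5)→(3.5,14.5)  cross = 8.5·14.5 − 3.5·36.5 = -4.5000; (r_i+r_j)·cross = 12·-4.5000 = -54.0000
edge 8: (3.5,14.5)→(2.5,6)  cross = 3.5·6 − 2.5·14.5 = -15.2500; (r_i+r_j)·cross = 6·-15.2500 = -91.5000
Σcross = 771.2500 → A = |Σcross|/2 = 385.6250 mm²
Σ(r_i+r_j)·cross = 24842.0000 → first moment M = |Σ|/6 = 4140.3333
R_c = M/A = 4140.3333/385.6250 = 10.7367 mm
θ = 94° = 1.640609 rad
V = θ·R_c·A = 1.640609·10.7367·385.6250 = 6792.670 mm³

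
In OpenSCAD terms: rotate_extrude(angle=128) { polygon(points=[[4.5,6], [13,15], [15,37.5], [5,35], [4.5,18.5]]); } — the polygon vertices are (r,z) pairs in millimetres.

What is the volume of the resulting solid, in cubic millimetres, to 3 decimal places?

Profile (r,z), 5 vertices: (4.5,6) (13,15) (15,37.5) (5,35) (4.5,18.5)
edge 0: (4.5,6)→(13,15)  cross = 4.5·15 − 13·6 = -10.5000; (r_i+r_j)·cross = 17.5·-10.5000 = -183.7500
edge 1: (13,15)→(15,37.5)  cross = 13·37.5 − 15·15 = 262.5000; (r_i+r_j)·cross = 28·262.5000 = 7350.0000
edge 2: (15,37.5)→(5,35)  cross = 15·35 − 5·37.5 = 337.5000; (r_i+r_j)·cross = 20·337.5000 = 6750.0000
edge 3: (5,35)→(4.5,18.5)  cross = 5·18.5 − 4.5·35 = -65.0000; (r_i+r_j)·cross = 9.5·-65.0000 = -617.5000
edge 4: (4.5,18.5)→(4.5,6)  cross = 4.5·6 − 4.5·18.5 = -56.2500; (r_i+r_j)·cross = 9·-56.2500 = -506.2500
Σcross = 468.2500 → A = |Σcross|/2 = 234.1250 mm²
Σ(r_i+r_j)·cross = 12792.5000 → first moment M = |Σ|/6 = 2132.0833
R_c = M/A = 2132.0833/234.1250 = 9.1066 mm
θ = 128° = 2.234021 rad
V = θ·R_c·A = 2.234021·9.1066·234.1250 = 4763.120 mm³

Volume = 4763.120 mm³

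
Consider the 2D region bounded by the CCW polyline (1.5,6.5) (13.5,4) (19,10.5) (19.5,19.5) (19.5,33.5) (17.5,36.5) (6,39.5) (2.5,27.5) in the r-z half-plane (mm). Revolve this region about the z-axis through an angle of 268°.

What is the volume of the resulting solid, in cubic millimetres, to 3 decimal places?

Volume = 26617.603 mm³

Profile (r,z), 8 vertices: (1.5,6.5) (13.5,4) (19,10.5) (19.5,19.5) (19.5,33.5) (17.5,36.5) (6,39.5) (2.5,27.5)
edge 0: (1.5,6.5)→(13.5,4)  cross = 1.5·4 − 13.5·6.5 = -81.7500; (r_i+r_j)·cross = 15·-81.7500 = -1226.2500
edge 1: (13.5,4)→(19,10.5)  cross = 13.5·10.5 − 19·4 = 65.7500; (r_i+r_j)·cross = 32.5·65.7500 = 2136.8750
edge 2: (19,10.5)→(19.5,19.5)  cross = 19·19.5 − 19.5·10.5 = 165.7500; (r_i+r_j)·cross = 38.5·165.7500 = 6381.3750
edge 3: (19.5,19.5)→(19.5,33.5)  cross = 19.5·33.5 − 19.5·19.5 = 273.0000; (r_i+r_j)·cross = 39·273.0000 = 10647.0000
edge 4: (19.5,33.5)→(17.5,36.5)  cross = 19.5·36.5 − 17.5·33.5 = 125.5000; (r_i+r_j)·cross = 37·125.5000 = 4643.5000
edge 5: (17.5,36.5)→(6,39.5)  cross = 17.5·39.5 − 6·36.5 = 472.2500; (r_i+r_j)·cross = 23.5·472.2500 = 11097.8750
edge 6: (6,39.5)→(2.5,27.5)  cross = 6·27.5 − 2.5·39.5 = 66.2500; (r_i+r_j)·cross = 8.5·66.2500 = 563.1250
edge 7: (2.5,27.5)→(1.5,6.5)  cross = 2.5·6.5 − 1.5·27.5 = -25.0000; (r_i+r_j)·cross = 4·-25.0000 = -100.0000
Σcross = 1061.7500 → A = |Σcross|/2 = 530.8750 mm²
Σ(r_i+r_j)·cross = 34143.5000 → first moment M = |Σ|/6 = 5690.5833
R_c = M/A = 5690.5833/530.8750 = 10.7193 mm
θ = 268° = 4.677482 rad
V = θ·R_c·A = 4.677482·10.7193·530.8750 = 26617.603 mm³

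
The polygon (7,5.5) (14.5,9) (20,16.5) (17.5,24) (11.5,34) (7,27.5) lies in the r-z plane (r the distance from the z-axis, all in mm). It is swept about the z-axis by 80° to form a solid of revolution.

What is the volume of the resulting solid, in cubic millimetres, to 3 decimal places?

Profile (r,z), 6 vertices: (7,5.5) (14.5,9) (20,16.5) (17.5,24) (11.5,34) (7,27.5)
edge 0: (7,5.5)→(14.5,9)  cross = 7·9 − 14.5·5.5 = -16.7500; (r_i+r_j)·cross = 21.5·-16.7500 = -360.1250
edge 1: (14.5,9)→(20,16.5)  cross = 14.5·16.5 − 20·9 = 59.2500; (r_i+r_j)·cross = 34.5·59.2500 = 2044.1250
edge 2: (20,16.5)→(17.5,24)  cross = 20·24 − 17.5·16.5 = 191.2500; (r_i+r_j)·cross = 37.5·191.2500 = 7171.8750
edge 3: (17.5,24)→(11.5,34)  cross = 17.5·34 − 11.5·24 = 319.0000; (r_i+r_j)·cross = 29·319.0000 = 9251.0000
edge 4: (11.5,34)→(7,27.5)  cross = 11.5·27.5 − 7·34 = 78.2500; (r_i+r_j)·cross = 18.5·78.2500 = 1447.6250
edge 5: (7,27.5)→(7,5.5)  cross = 7·5.5 − 7·27.5 = -154.0000; (r_i+r_j)·cross = 14·-154.0000 = -2156.0000
Σcross = 477.0000 → A = |Σcross|/2 = 238.5000 mm²
Σ(r_i+r_j)·cross = 17398.5000 → first moment M = |Σ|/6 = 2899.7500
R_c = M/A = 2899.7500/238.5000 = 12.1583 mm
θ = 80° = 1.396263 rad
V = θ·R_c·A = 1.396263·12.1583·238.5000 = 4048.815 mm³

Volume = 4048.815 mm³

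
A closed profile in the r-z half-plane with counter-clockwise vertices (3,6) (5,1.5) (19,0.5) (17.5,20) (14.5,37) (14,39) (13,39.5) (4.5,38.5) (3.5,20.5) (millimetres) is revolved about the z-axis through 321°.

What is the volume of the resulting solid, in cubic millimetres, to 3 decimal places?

Volume = 29696.321 mm³

Profile (r,z), 9 vertices: (3,6) (5,1.5) (19,0.5) (17.5,20) (14.5,37) (14,39) (13,39.5) (4.5,38.5) (3.5,20.5)
edge 0: (3,6)→(5,1.5)  cross = 3·1.5 − 5·6 = -25.5000; (r_i+r_j)·cross = 8·-25.5000 = -204.0000
edge 1: (5,1.5)→(19,0.5)  cross = 5·0.5 − 19·1.5 = -26.0000; (r_i+r_j)·cross = 24·-26.0000 = -624.0000
edge 2: (19,0.5)→(17.5,20)  cross = 19·20 − 17.5·0.5 = 371.2500; (r_i+r_j)·cross = 36.5·371.2500 = 13550.6250
edge 3: (17.5,20)→(14.5,37)  cross = 17.5·37 − 14.5·20 = 357.5000; (r_i+r_j)·cross = 32·357.5000 = 11440.0000
edge 4: (14.5,37)→(14,39)  cross = 14.5·39 − 14·37 = 47.5000; (r_i+r_j)·cross = 28.5·47.5000 = 1353.7500
edge 5: (14,39)→(13,39.5)  cross = 14·39.5 − 13·39 = 46.0000; (r_i+r_j)·cross = 27·46.0000 = 1242.0000
edge 6: (13,39.5)→(4.5,38.5)  cross = 13·38.5 − 4.5·39.5 = 322.7500; (r_i+r_j)·cross = 17.5·322.7500 = 5648.1250
edge 7: (4.5,38.5)→(3.5,20.5)  cross = 4.5·20.5 − 3.5·38.5 = -42.5000; (r_i+r_j)·cross = 8·-42.5000 = -340.0000
edge 8: (3.5,20.5)→(3,6)  cross = 3.5·6 − 3·20.5 = -40.5000; (r_i+r_j)·cross = 6.5·-40.5000 = -263.2500
Σcross = 1010.5000 → A = |Σcross|/2 = 505.2500 mm²
Σ(r_i+r_j)·cross = 31803.2500 → first moment M = |Σ|/6 = 5300.5417
R_c = M/A = 5300.5417/505.2500 = 10.4909 mm
θ = 321° = 5.602507 rad
V = θ·R_c·A = 5.602507·10.4909·505.2500 = 29696.321 mm³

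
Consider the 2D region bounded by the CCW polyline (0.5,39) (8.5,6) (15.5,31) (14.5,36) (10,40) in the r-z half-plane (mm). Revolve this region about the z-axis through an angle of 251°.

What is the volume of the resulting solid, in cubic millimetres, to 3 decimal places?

Profile (r,z), 5 vertices: (0.5,39) (8.5,6) (15.5,31) (14.5,36) (10,40)
edge 0: (0.5,39)→(8.5,6)  cross = 0.5·6 − 8.5·39 = -328.5000; (r_i+r_j)·cross = 9·-328.5000 = -2956.5000
edge 1: (8.5,6)→(15.5,31)  cross = 8.5·31 − 15.5·6 = 170.5000; (r_i+r_j)·cross = 24·170.5000 = 4092.0000
edge 2: (15.5,31)→(14.5,36)  cross = 15.5·36 − 14.5·31 = 108.5000; (r_i+r_j)·cross = 30·108.5000 = 3255.0000
edge 3: (14.5,36)→(10,40)  cross = 14.5·40 − 10·36 = 220.0000; (r_i+r_j)·cross = 24.5·220.0000 = 5390.0000
edge 4: (10,40)→(0.5,39)  cross = 10·39 − 0.5·40 = 370.0000; (r_i+r_j)·cross = 10.5·370.0000 = 3885.0000
Σcross = 540.5000 → A = |Σcross|/2 = 270.2500 mm²
Σ(r_i+r_j)·cross = 13665.5000 → first moment M = |Σ|/6 = 2277.5833
R_c = M/A = 2277.5833/270.2500 = 8.4277 mm
θ = 251° = 4.380776 rad
V = θ·R_c·A = 4.380776·8.4277·270.2500 = 9977.583 mm³

Volume = 9977.583 mm³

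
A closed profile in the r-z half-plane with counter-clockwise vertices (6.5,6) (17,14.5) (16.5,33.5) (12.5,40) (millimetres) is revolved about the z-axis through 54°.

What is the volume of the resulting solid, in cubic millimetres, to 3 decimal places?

Profile (r,z), 4 vertices: (6.5,6) (17,14.5) (16.5,33.5) (12.5,40)
edge 0: (6.5,6)→(17,14.5)  cross = 6.5·14.5 − 17·6 = -7.7500; (r_i+r_j)·cross = 23.5·-7.7500 = -182.1250
edge 1: (17,14.5)→(16.5,33.5)  cross = 17·33.5 − 16.5·14.5 = 330.2500; (r_i+r_j)·cross = 33.5·330.2500 = 11063.3750
edge 2: (16.5,33.5)→(12.5,40)  cross = 16.5·40 − 12.5·33.5 = 241.2500; (r_i+r_j)·cross = 29·241.2500 = 6996.2500
edge 3: (12.5,40)→(6.5,6)  cross = 12.5·6 − 6.5·40 = -185.0000; (r_i+r_j)·cross = 19·-185.0000 = -3515.0000
Σcross = 378.7500 → A = |Σcross|/2 = 189.3750 mm²
Σ(r_i+r_j)·cross = 14362.5000 → first moment M = |Σ|/6 = 2393.7500
R_c = M/A = 2393.7500/189.3750 = 12.6403 mm
θ = 54° = 0.942478 rad
V = θ·R_c·A = 0.942478·12.6403·189.3750 = 2256.056 mm³

Volume = 2256.056 mm³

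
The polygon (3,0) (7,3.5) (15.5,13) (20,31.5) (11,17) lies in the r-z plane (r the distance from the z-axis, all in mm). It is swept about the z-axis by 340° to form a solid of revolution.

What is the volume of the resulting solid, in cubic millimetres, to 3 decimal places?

Profile (r,z), 5 vertices: (3,0) (7,3.5) (15.5,13) (20,31.5) (11,17)
edge 0: (3,0)→(7,3.5)  cross = 3·3.5 − 7·0 = 10.5000; (r_i+r_j)·cross = 10·10.5000 = 105.0000
edge 1: (7,3.5)→(15.5,13)  cross = 7·13 − 15.5·3.5 = 36.7500; (r_i+r_j)·cross = 22.5·36.7500 = 826.8750
edge 2: (15.5,13)→(20,31.5)  cross = 15.5·31.5 − 20·13 = 228.2500; (r_i+r_j)·cross = 35.5·228.2500 = 8102.8750
edge 3: (20,31.5)→(11,17)  cross = 20·17 − 11·31.5 = -6.5000; (r_i+r_j)·cross = 31·-6.5000 = -201.5000
edge 4: (11,17)→(3,0)  cross = 11·0 − 3·17 = -51.0000; (r_i+r_j)·cross = 14·-51.0000 = -714.0000
Σcross = 218.0000 → A = |Σcross|/2 = 109.0000 mm²
Σ(r_i+r_j)·cross = 8119.2500 → first moment M = |Σ|/6 = 1353.2083
R_c = M/A = 1353.2083/109.0000 = 12.4148 mm
θ = 340° = 5.934119 rad
V = θ·R_c·A = 5.934119·12.4148·109.0000 = 8030.100 mm³

Volume = 8030.100 mm³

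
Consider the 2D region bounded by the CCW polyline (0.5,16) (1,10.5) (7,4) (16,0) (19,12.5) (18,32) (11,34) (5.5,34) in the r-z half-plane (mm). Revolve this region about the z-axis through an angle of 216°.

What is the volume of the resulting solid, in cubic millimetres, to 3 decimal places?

Volume = 18961.632 mm³

Profile (r,z), 8 vertices: (0.5,16) (1,10.5) (7,4) (16,0) (19,12.5) (18,32) (11,34) (5.5,34)
edge 0: (0.5,16)→(1,10.5)  cross = 0.5·10.5 − 1·16 = -10.7500; (r_i+r_j)·cross = 1.5·-10.7500 = -16.1250
edge 1: (1,10.5)→(7,4)  cross = 1·4 − 7·10.5 = -69.5000; (r_i+r_j)·cross = 8·-69.5000 = -556.0000
edge 2: (7,4)→(16,0)  cross = 7·0 − 16·4 = -64.0000; (r_i+r_j)·cross = 23·-64.0000 = -1472.0000
edge 3: (16,0)→(19,12.5)  cross = 16·12.5 − 19·0 = 200.0000; (r_i+r_j)·cross = 35·200.0000 = 7000.0000
edge 4: (19,12.5)→(18,32)  cross = 19·32 − 18·12.5 = 383.0000; (r_i+r_j)·cross = 37·383.0000 = 14171.0000
edge 5: (18,32)→(11,34)  cross = 18·34 − 11·32 = 260.0000; (r_i+r_j)·cross = 29·260.0000 = 7540.0000
edge 6: (11,34)→(5.5,34)  cross = 11·34 − 5.5·34 = 187.0000; (r_i+r_j)·cross = 16.5·187.0000 = 3085.5000
edge 7: (5.5,34)→(0.5,16)  cross = 5.5·16 − 0.5·34 = 71.0000; (r_i+r_j)·cross = 6·71.0000 = 426.0000
Σcross = 956.7500 → A = |Σcross|/2 = 478.3750 mm²
Σ(r_i+r_j)·cross = 30178.3750 → first moment M = |Σ|/6 = 5029.7292
R_c = M/A = 5029.7292/478.3750 = 10.5142 mm
θ = 216° = 3.769911 rad
V = θ·R_c·A = 3.769911·10.5142·478.3750 = 18961.632 mm³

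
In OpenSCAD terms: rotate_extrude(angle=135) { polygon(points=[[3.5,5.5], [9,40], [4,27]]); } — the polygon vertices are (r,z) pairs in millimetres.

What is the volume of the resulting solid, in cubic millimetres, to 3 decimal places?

Profile (r,z), 3 vertices: (3.5,5.5) (9,40) (4,27)
edge 0: (3.5,5.5)→(9,40)  cross = 3.5·40 − 9·5.5 = 90.5000; (r_i+r_j)·cross = 12.5·90.5000 = 1131.2500
edge 1: (9,40)→(4,27)  cross = 9·27 − 4·40 = 83.0000; (r_i+r_j)·cross = 13·83.0000 = 1079.0000
edge 2: (4,27)→(3.5,5.5)  cross = 4·5.5 − 3.5·27 = -72.5000; (r_i+r_j)·cross = 7.5·-72.5000 = -543.7500
Σcross = 101.0000 → A = |Σcross|/2 = 50.5000 mm²
Σ(r_i+r_j)·cross = 1666.5000 → first moment M = |Σ|/6 = 277.7500
R_c = M/A = 277.7500/50.5000 = 5.5000 mm
θ = 135° = 2.356194 rad
V = θ·R_c·A = 2.356194·5.5000·50.5000 = 654.433 mm³

Volume = 654.433 mm³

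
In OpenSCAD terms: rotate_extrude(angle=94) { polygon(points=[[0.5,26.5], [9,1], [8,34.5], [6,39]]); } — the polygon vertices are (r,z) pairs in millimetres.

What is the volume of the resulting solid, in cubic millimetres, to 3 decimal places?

Profile (r,z), 4 vertices: (0.5,26.5) (9,1) (8,34.5) (6,39)
edge 0: (0.5,26.5)→(9,1)  cross = 0.5·1 − 9·26.5 = -238.0000; (r_i+r_j)·cross = 9.5·-238.0000 = -2261.0000
edge 1: (9,1)→(8,34.5)  cross = 9·34.5 − 8·1 = 302.5000; (r_i+r_j)·cross = 17·302.5000 = 5142.5000
edge 2: (8,34.5)→(6,39)  cross = 8·39 − 6·34.5 = 105.0000; (r_i+r_j)·cross = 14·105.0000 = 1470.0000
edge 3: (6,39)→(0.5,26.5)  cross = 6·26.5 − 0.5·39 = 139.5000; (r_i+r_j)·cross = 6.5·139.5000 = 906.7500
Σcross = 309.0000 → A = |Σcross|/2 = 154.5000 mm²
Σ(r_i+r_j)·cross = 5258.2500 → first moment M = |Σ|/6 = 876.3750
R_c = M/A = 876.3750/154.5000 = 5.6723 mm
θ = 94° = 1.640609 rad
V = θ·R_c·A = 1.640609·5.6723·154.5000 = 1437.789 mm³

Volume = 1437.789 mm³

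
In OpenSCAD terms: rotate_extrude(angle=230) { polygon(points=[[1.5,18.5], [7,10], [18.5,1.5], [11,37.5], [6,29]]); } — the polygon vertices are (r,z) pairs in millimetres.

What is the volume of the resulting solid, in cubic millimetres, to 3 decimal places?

Profile (r,z), 5 vertices: (1.5,18.5) (7,10) (18.5,1.5) (11,37.5) (6,29)
edge 0: (1.5,18.5)→(7,10)  cross = 1.5·10 − 7·18.5 = -114.5000; (r_i+r_j)·cross = 8.5·-114.5000 = -973.2500
edge 1: (7,10)→(18.5,1.5)  cross = 7·1.5 − 18.5·10 = -174.5000; (r_i+r_j)·cross = 25.5·-174.5000 = -4449.7500
edge 2: (18.5,1.5)→(11,37.5)  cross = 18.5·37.5 − 11·1.5 = 677.2500; (r_i+r_j)·cross = 29.5·677.2500 = 19978.8750
edge 3: (11,37.5)→(6,29)  cross = 11·29 − 6·37.5 = 94.0000; (r_i+r_j)·cross = 17·94.0000 = 1598.0000
edge 4: (6,29)→(1.5,18.5)  cross = 6·18.5 − 1.5·29 = 67.5000; (r_i+r_j)·cross = 7.5·67.5000 = 506.2500
Σcross = 549.7500 → A = |Σcross|/2 = 274.8750 mm²
Σ(r_i+r_j)·cross = 16660.1250 → first moment M = |Σ|/6 = 2776.6875
R_c = M/A = 2776.6875/274.8750 = 10.1016 mm
θ = 230° = 4.014257 rad
V = θ·R_c·A = 4.014257·10.1016·274.8750 = 11146.338 mm³

Volume = 11146.338 mm³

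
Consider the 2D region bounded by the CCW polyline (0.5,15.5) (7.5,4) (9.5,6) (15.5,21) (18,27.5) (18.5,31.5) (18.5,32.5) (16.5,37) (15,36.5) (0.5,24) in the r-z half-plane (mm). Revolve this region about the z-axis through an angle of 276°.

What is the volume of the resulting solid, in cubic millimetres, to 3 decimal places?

Profile (r,z), 10 vertices: (0.5,15.5) (7.5,4) (9.5,6) (15.5,21) (18,27.5) (18.5,31.5) (18.5,32.5) (16.5,37) (15,36.5) (0.5,24)
edge 0: (0.5,15.5)→(7.5,4)  cross = 0.5·4 − 7.5·15.5 = -114.2500; (r_i+r_j)·cross = 8·-114.2500 = -914.0000
edge 1: (7.5,4)→(9.5,6)  cross = 7.5·6 − 9.5·4 = 7.0000; (r_i+r_j)·cross = 17·7.0000 = 119.0000
edge 2: (9.5,6)→(15.5,21)  cross = 9.5·21 − 15.5·6 = 106.5000; (r_i+r_j)·cross = 25·106.5000 = 2662.5000
edge 3: (15.5,21)→(18,27.5)  cross = 15.5·27.5 − 18·21 = 48.2500; (r_i+r_j)·cross = 33.5·48.2500 = 1616.3750
edge 4: (18,27.5)→(18.5,31.5)  cross = 18·31.5 − 18.5·27.5 = 58.2500; (r_i+r_j)·cross = 36.5·58.2500 = 2126.1250
edge 5: (18.5,31.5)→(18.5,32.5)  cross = 18.5·32.5 − 18.5·31.5 = 18.5000; (r_i+r_j)·cross = 37·18.5000 = 684.5000
edge 6: (18.5,32.5)→(16.5,37)  cross = 18.5·37 − 16.5·32.5 = 148.2500; (r_i+r_j)·cross = 35·148.2500 = 5188.7500
edge 7: (16.5,37)→(15,36.5)  cross = 16.5·36.5 − 15·37 = 47.2500; (r_i+r_j)·cross = 31.5·47.2500 = 1488.3750
edge 8: (15,36.5)→(0.5,24)  cross = 15·24 − 0.5·36.5 = 341.7500; (r_i+r_j)·cross = 15.5·341.7500 = 5297.1250
edge 9: (0.5,24)→(0.5,15.5)  cross = 0.5·15.5 − 0.5·24 = -4.2500; (r_i+r_j)·cross = 1·-4.2500 = -4.2500
Σcross = 657.2500 → A = |Σcross|/2 = 328.6250 mm²
Σ(r_i+r_j)·cross = 18264.5000 → first moment M = |Σ|/6 = 3044.0833
R_c = M/A = 3044.0833/328.6250 = 9.2631 mm
θ = 276° = 4.817109 rad
V = θ·R_c·A = 4.817109·9.2631·328.6250 = 14663.680 mm³

Volume = 14663.680 mm³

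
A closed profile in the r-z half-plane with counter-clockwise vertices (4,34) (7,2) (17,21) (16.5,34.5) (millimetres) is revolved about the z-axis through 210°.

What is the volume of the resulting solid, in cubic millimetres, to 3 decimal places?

Volume = 10319.652 mm³

Profile (r,z), 4 vertices: (4,34) (7,2) (17,21) (16.5,34.5)
edge 0: (4,34)→(7,2)  cross = 4·2 − 7·34 = -230.0000; (r_i+r_j)·cross = 11·-230.0000 = -2530.0000
edge 1: (7,2)→(17,21)  cross = 7·21 − 17·2 = 113.0000; (r_i+r_j)·cross = 24·113.0000 = 2712.0000
edge 2: (17,21)→(16.5,34.5)  cross = 17·34.5 − 16.5·21 = 240.0000; (r_i+r_j)·cross = 33.5·240.0000 = 8040.0000
edge 3: (16.5,34.5)→(4,34)  cross = 16.5·34 − 4·34.5 = 423.0000; (r_i+r_j)·cross = 20.5·423.0000 = 8671.5000
Σcross = 546.0000 → A = |Σcross|/2 = 273.0000 mm²
Σ(r_i+r_j)·cross = 16893.5000 → first moment M = |Σ|/6 = 2815.5833
R_c = M/A = 2815.5833/273.0000 = 10.3135 mm
θ = 210° = 3.665191 rad
V = θ·R_c·A = 3.665191·10.3135·273.0000 = 10319.652 mm³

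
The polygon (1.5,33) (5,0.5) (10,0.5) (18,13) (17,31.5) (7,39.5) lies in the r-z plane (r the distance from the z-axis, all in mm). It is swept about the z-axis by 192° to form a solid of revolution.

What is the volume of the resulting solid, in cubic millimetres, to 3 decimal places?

Profile (r,z), 6 vertices: (1.5,33) (5,0.5) (10,0.5) (18,13) (17,31.5) (7,39.5)
edge 0: (1.5,33)→(5,0.5)  cross = 1.5·0.5 − 5·33 = -164.2500; (r_i+r_j)·cross = 6.5·-164.2500 = -1067.6250
edge 1: (5,0.5)→(10,0.5)  cross = 5·0.5 − 10·0.5 = -2.5000; (r_i+r_j)·cross = 15·-2.5000 = -37.5000
edge 2: (10,0.5)→(18,13)  cross = 10·13 − 18·0.5 = 121.0000; (r_i+r_j)·cross = 28·121.0000 = 3388.0000
edge 3: (18,13)→(17,31.5)  cross = 18·31.5 − 17·13 = 346.0000; (r_i+r_j)·cross = 35·346.0000 = 12110.0000
edge 4: (17,31.5)→(7,39.5)  cross = 17·39.5 − 7·31.5 = 451.0000; (r_i+r_j)·cross = 24·451.0000 = 10824.0000
edge 5: (7,39.5)→(1.5,33)  cross = 7·33 − 1.5·39.5 = 171.7500; (r_i+r_j)·cross = 8.5·171.7500 = 1459.8750
Σcross = 923.0000 → A = |Σcross|/2 = 461.5000 mm²
Σ(r_i+r_j)·cross = 26676.7500 → first moment M = |Σ|/6 = 4446.1250
R_c = M/A = 4446.1250/461.5000 = 9.6341 mm
θ = 192° = 3.351032 rad
V = θ·R_c·A = 3.351032·9.6341·461.5000 = 14899.108 mm³

Volume = 14899.108 mm³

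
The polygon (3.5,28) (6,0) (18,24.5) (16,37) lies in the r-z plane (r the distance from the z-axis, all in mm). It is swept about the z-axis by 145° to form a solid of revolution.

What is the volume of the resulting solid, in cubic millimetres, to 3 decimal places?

Volume = 7363.890 mm³

Profile (r,z), 4 vertices: (3.5,28) (6,0) (18,24.5) (16,37)
edge 0: (3.5,28)→(6,0)  cross = 3.5·0 − 6·28 = -168.0000; (r_i+r_j)·cross = 9.5·-168.0000 = -1596.0000
edge 1: (6,0)→(18,24.5)  cross = 6·24.5 − 18·0 = 147.0000; (r_i+r_j)·cross = 24·147.0000 = 3528.0000
edge 2: (18,24.5)→(16,37)  cross = 18·37 − 16·24.5 = 274.0000; (r_i+r_j)·cross = 34·274.0000 = 9316.0000
edge 3: (16,37)→(3.5,28)  cross = 16·28 − 3.5·37 = 318.5000; (r_i+r_j)·cross = 19.5·318.5000 = 6210.7500
Σcross = 571.5000 → A = |Σcross|/2 = 285.7500 mm²
Σ(r_i+r_j)·cross = 17458.7500 → first moment M = |Σ|/6 = 2909.7917
R_c = M/A = 2909.7917/285.7500 = 10.1830 mm
θ = 145° = 2.530727 rad
V = θ·R_c·A = 2.530727·10.1830·285.7500 = 7363.890 mm³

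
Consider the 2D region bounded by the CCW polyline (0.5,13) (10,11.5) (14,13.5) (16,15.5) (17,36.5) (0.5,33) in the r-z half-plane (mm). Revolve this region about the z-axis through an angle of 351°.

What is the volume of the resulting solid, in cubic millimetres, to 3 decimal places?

Volume = 18547.806 mm³

Profile (r,z), 6 vertices: (0.5,13) (10,11.5) (14,13.5) (16,15.5) (17,36.5) (0.5,33)
edge 0: (0.5,13)→(10,11.5)  cross = 0.5·11.5 − 10·13 = -124.2500; (r_i+r_j)·cross = 10.5·-124.2500 = -1304.6250
edge 1: (10,11.5)→(14,13.5)  cross = 10·13.5 − 14·11.5 = -26.0000; (r_i+r_j)·cross = 24·-26.0000 = -624.0000
edge 2: (14,13.5)→(16,15.5)  cross = 14·15.5 − 16·13.5 = 1.0000; (r_i+r_j)·cross = 30·1.0000 = 30.0000
edge 3: (16,15.5)→(17,36.5)  cross = 16·36.5 − 17·15.5 = 320.5000; (r_i+r_j)·cross = 33·320.5000 = 10576.5000
edge 4: (17,36.5)→(0.5,33)  cross = 17·33 − 0.5·36.5 = 542.7500; (r_i+r_j)·cross = 17.5·542.7500 = 9498.1250
edge 5: (0.5,33)→(0.5,13)  cross = 0.5·13 − 0.5·33 = -10.0000; (r_i+r_j)·cross = 1·-10.0000 = -10.0000
Σcross = 704.0000 → A = |Σcross|/2 = 352.0000 mm²
Σ(r_i+r_j)·cross = 18166.0000 → first moment M = |Σ|/6 = 3027.6667
R_c = M/A = 3027.6667/352.0000 = 8.6013 mm
θ = 351° = 6.126106 rad
V = θ·R_c·A = 6.126106·8.6013·352.0000 = 18547.806 mm³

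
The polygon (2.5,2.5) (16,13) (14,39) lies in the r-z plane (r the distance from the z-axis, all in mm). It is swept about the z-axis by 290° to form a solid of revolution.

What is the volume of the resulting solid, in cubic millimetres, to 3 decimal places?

Volume = 10198.831 mm³

Profile (r,z), 3 vertices: (2.5,2.5) (16,13) (14,39)
edge 0: (2.5,2.5)→(16,13)  cross = 2.5·13 − 16·2.5 = -7.5000; (r_i+r_j)·cross = 18.5·-7.5000 = -138.7500
edge 1: (16,13)→(14,39)  cross = 16·39 − 14·13 = 442.0000; (r_i+r_j)·cross = 30·442.0000 = 13260.0000
edge 2: (14,39)→(2.5,2.5)  cross = 14·2.5 − 2.5·39 = -62.5000; (r_i+r_j)·cross = 16.5·-62.5000 = -1031.2500
Σcross = 372.0000 → A = |Σcross|/2 = 186.0000 mm²
Σ(r_i+r_j)·cross = 12090.0000 → first moment M = |Σ|/6 = 2015.0000
R_c = M/A = 2015.0000/186.0000 = 10.8333 mm
θ = 290° = 5.061455 rad
V = θ·R_c·A = 5.061455·10.8333·186.0000 = 10198.831 mm³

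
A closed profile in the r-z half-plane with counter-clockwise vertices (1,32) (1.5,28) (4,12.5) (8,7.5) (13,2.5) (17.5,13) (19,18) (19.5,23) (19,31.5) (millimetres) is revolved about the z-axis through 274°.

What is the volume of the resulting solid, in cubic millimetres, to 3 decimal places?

Volume = 19875.530 mm³

Profile (r,z), 9 vertices: (1,32) (1.5,28) (4,12.5) (8,7.5) (13,2.5) (17.5,13) (19,18) (19.5,23) (19,31.5)
edge 0: (1,32)→(1.5,28)  cross = 1·28 − 1.5·32 = -20.0000; (r_i+r_j)·cross = 2.5·-20.0000 = -50.0000
edge 1: (1.5,28)→(4,12.5)  cross = 1.5·12.5 − 4·28 = -93.2500; (r_i+r_j)·cross = 5.5·-93.2500 = -512.8750
edge 2: (4,12.5)→(8,7.5)  cross = 4·7.5 − 8·12.5 = -70.0000; (r_i+r_j)·cross = 12·-70.0000 = -840.0000
edge 3: (8,7.5)→(13,2.5)  cross = 8·2.5 − 13·7.5 = -77.5000; (r_i+r_j)·cross = 21·-77.5000 = -1627.5000
edge 4: (13,2.5)→(17.5,13)  cross = 13·13 − 17.5·2.5 = 125.2500; (r_i+r_j)·cross = 30.5·125.2500 = 3820.1250
edge 5: (17.5,13)→(19,18)  cross = 17.5·18 − 19·13 = 68.0000; (r_i+r_j)·cross = 36.5·68.0000 = 2482.0000
edge 6: (19,18)→(19.5,23)  cross = 19·23 − 19.5·18 = 86.0000; (r_i+r_j)·cross = 38.5·86.0000 = 3311.0000
edge 7: (19.5,23)→(19,31.5)  cross = 19.5·31.5 − 19·23 = 177.2500; (r_i+r_j)·cross = 38.5·177.2500 = 6824.1250
edge 8: (19,31.5)→(1,32)  cross = 19·32 − 1·31.5 = 576.5000; (r_i+r_j)·cross = 20·576.5000 = 11530.0000
Σcross = 772.2500 → A = |Σcross|/2 = 386.1250 mm²
Σ(r_i+r_j)·cross = 24936.8750 → first moment M = |Σ|/6 = 4156.1458
R_c = M/A = 4156.1458/386.1250 = 10.7637 mm
θ = 274° = 4.782202 rad
V = θ·R_c·A = 4.782202·10.7637·386.1250 = 19875.530 mm³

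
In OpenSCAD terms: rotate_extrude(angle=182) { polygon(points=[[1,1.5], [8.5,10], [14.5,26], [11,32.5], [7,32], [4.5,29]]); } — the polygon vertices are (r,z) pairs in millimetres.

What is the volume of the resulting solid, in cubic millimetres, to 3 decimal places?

Profile (r,z), 6 vertices: (1,1.5) (8.5,10) (14.5,26) (11,32.5) (7,32) (4.5,29)
edge 0: (1,1.5)→(8.5,10)  cross = 1·10 − 8.5·1.5 = -2.7500; (r_i+r_j)·cross = 9.5·-2.7500 = -26.1250
edge 1: (8.5,10)→(14.5,26)  cross = 8.5·26 − 14.5·10 = 76.0000; (r_i+r_j)·cross = 23·76.0000 = 1748.0000
edge 2: (14.5,26)→(11,32.5)  cross = 14.5·32.5 − 11·26 = 185.2500; (r_i+r_j)·cross = 25.5·185.2500 = 4723.8750
edge 3: (11,32.5)→(7,32)  cross = 11·32 − 7·32.5 = 124.5000; (r_i+r_j)·cross = 18·124.5000 = 2241.0000
edge 4: (7,32)→(4.5,29)  cross = 7·29 − 4.5·32 = 59.0000; (r_i+r_j)·cross = 11.5·59.0000 = 678.5000
edge 5: (4.5,29)→(1,1.5)  cross = 4.5·1.5 − 1·29 = -22.2500; (r_i+r_j)·cross = 5.5·-22.2500 = -122.3750
Σcross = 419.7500 → A = |Σcross|/2 = 209.8750 mm²
Σ(r_i+r_j)·cross = 9242.8750 → first moment M = |Σ|/6 = 1540.4792
R_c = M/A = 1540.4792/209.8750 = 7.3400 mm
θ = 182° = 3.176499 rad
V = θ·R_c·A = 3.176499·7.3400·209.8750 = 4893.331 mm³

Volume = 4893.331 mm³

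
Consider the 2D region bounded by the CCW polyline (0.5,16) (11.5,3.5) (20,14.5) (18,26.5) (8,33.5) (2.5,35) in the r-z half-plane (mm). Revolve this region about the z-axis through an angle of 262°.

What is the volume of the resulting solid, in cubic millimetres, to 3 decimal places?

Profile (r,z), 6 vertices: (0.5,16) (11.5,3.5) (20,14.5) (18,26.5) (8,33.5) (2.5,35)
edge 0: (0.5,16)→(11.5,3.5)  cross = 0.5·3.5 − 11.5·16 = -182.2500; (r_i+r_j)·cross = 12·-182.2500 = -2187.0000
edge 1: (11.5,3.5)→(20,14.5)  cross = 11.5·14.5 − 20·3.5 = 96.7500; (r_i+r_j)·cross = 31.5·96.7500 = 3047.6250
edge 2: (20,14.5)→(18,26.5)  cross = 20·26.5 − 18·14.5 = 269.0000; (r_i+r_j)·cross = 38·269.0000 = 10222.0000
edge 3: (18,26.5)→(8,33.5)  cross = 18·33.5 − 8·26.5 = 391.0000; (r_i+r_j)·cross = 26·391.0000 = 10166.0000
edge 4: (8,33.5)→(2.5,35)  cross = 8·35 − 2.5·33.5 = 196.2500; (r_i+r_j)·cross = 10.5·196.2500 = 2060.6250
edge 5: (2.5,35)→(0.5,16)  cross = 2.5·16 − 0.5·35 = 22.5000; (r_i+r_j)·cross = 3·22.5000 = 67.5000
Σcross = 793.2500 → A = |Σcross|/2 = 396.6250 mm²
Σ(r_i+r_j)·cross = 23376.7500 → first moment M = |Σ|/6 = 3896.1250
R_c = M/A = 3896.1250/396.6250 = 9.8232 mm
θ = 262° = 4.572763 rad
V = θ·R_c·A = 4.572763·9.8232·396.6250 = 17816.055 mm³

Volume = 17816.055 mm³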